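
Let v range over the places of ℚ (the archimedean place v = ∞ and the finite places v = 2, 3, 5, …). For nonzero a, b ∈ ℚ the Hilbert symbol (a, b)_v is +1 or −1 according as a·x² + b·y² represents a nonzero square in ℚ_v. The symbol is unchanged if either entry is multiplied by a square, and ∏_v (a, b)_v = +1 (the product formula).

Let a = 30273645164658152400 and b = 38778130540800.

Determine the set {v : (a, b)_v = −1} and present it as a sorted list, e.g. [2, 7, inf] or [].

(a, b) ≡ (2185469, 17) mod (ℚ^×)²; places V = {2, 3, 5, 7, 11, 13, 17, 23, 29, 31, ∞}.
(a,b)_17: α=1, u≡3; β=1, v≡2 (mod 17); (3|17)=-1, (2|17)=+1; sign (−1)^0·-1^1·+1^1 = -1.
(a,b)_13: α=1, u≡10; β=0, v≡1 (mod 13); (10|13)=+1, (1|13)=+1; sign (−1)^0·+1^0·+1^1 = +1.
(a,b)_3: α=4, u≡2; β=2, v≡2 (mod 3); (2|3)=-1, (2|3)=-1; sign (−1)^0·-1^2·-1^4 = +1.
(a,b)_29: α=3, u≡12; β=2, v≡11 (mod 29); (12|29)=-1, (11|29)=-1; sign (−1)^0·-1^2·-1^3 = -1.
(a,b)_11: α=1, u≡8; β=0, v≡2 (mod 11); (8|11)=-1, (2|11)=-1; sign (−1)^0·-1^0·-1^1 = -1.
(a,b)_5: α=2, u≡1; β=2, v≡2 (mod 5); (1|5)=+1, (2|5)=-1; sign (−1)^0·+1^2·-1^2 = +1.
(a,b)_23: α=2, u≡1; β=0, v≡22 (mod 23); (1|23)=+1, (22|23)=-1; sign (−1)^0·+1^0·-1^2 = +1.
(a,b)_∞: sgn(2185469)=+, sgn(17)=+, so +1.
(a,b)_7: α=0, u≡3; β=2, v≡3 (mod 7); (3|7)=-1, (3|7)=-1; sign (−1)^0·-1^2·-1^0 = +1.
(a,b)_31: α=3, u≡14; β=2, v≡30 (mod 31); (14|31)=+1, (30|31)=-1; sign (−1)^0·+1^2·-1^3 = -1.
(a,b)_2: α=4, β=8; u≡5, v≡1 (mod 8); ε(u)ε(v)=0·0, αω(v)=4·0, βω(u)=8·1; sum ≡ 0  ⇒  +1.
Ram(2185469, 17) = {11, 17, 29, 31}; no ℚ_11-point on the conic.

[11, 17, 29, 31]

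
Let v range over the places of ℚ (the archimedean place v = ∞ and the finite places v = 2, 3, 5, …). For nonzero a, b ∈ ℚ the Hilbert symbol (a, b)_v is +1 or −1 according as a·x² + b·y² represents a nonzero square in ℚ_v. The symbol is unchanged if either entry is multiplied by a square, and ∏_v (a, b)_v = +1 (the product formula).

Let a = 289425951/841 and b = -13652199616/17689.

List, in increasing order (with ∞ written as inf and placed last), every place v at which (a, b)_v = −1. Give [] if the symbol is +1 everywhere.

(a, b) ≡ (60791, -1762939) mod (ℚ^×)²; places V = {2, 3, 7, 11, 19, 23, 29, 31, 37, 53, ∞}.
(a,b)_11: α=0, u≡9; β=2, v≡4 (mod 11); (9|11)=+1, (4|11)=+1; sign (−1)^0·+1^2·+1^0 = +1.
(a,b)_37: α=1, u≡18; β=1, v≡33 (mod 37); (18|37)=-1, (33|37)=+1; sign (−1)^0·-1^1·+1^1 = -1.
(a,b)_7: α=0, u≡3; β=-2, v≡2 (mod 7); (3|7)=-1, (2|7)=+1; sign (−1)^0·-1^-2·+1^0 = +1.
(a,b)_23: α=2, u≡12; β=0, v≡19 (mod 23); (12|23)=+1, (19|23)=-1; sign (−1)^0·+1^0·-1^2 = +1.
(a,b)_31: α=1, u≡5; β=1, v≡8 (mod 31); (5|31)=+1, (8|31)=+1; sign (−1)^1·+1^1·+1^1 = -1.
(a,b)_19: α=0, u≡3; β=-2, v≡14 (mod 19); (3|19)=-1, (14|19)=-1; sign (−1)^0·-1^-2·-1^0 = +1.
(a,b)_53: α=1, u≡21; β=1, v≡27 (mod 53); (21|53)=-1, (27|53)=-1; sign (−1)^0·-1^1·-1^1 = +1.
(a,b)_3: α=2, u≡2; β=0, v≡2 (mod 3); (2|3)=-1, (2|3)=-1; sign (−1)^0·-1^0·-1^2 = +1.
(a,b)_2: α=0, β=6; u≡7, v≡5 (mod 8); ε(u)ε(v)=1·0, αω(v)=0·1, βω(u)=6·0; sum ≡ 0  ⇒  +1.
(a,b)_∞: sgn(60791)=+, sgn(-1762939)=−, so +1.
(a,b)_29: α=-2, u≡6; β=1, v≡7 (mod 29); (6|29)=+1, (7|29)=+1; sign (−1)^0·+1^1·+1^-2 = +1.
(60791, -1762939 / ℚ) ramifies at {31, 37}: a division algebra.

[31, 37]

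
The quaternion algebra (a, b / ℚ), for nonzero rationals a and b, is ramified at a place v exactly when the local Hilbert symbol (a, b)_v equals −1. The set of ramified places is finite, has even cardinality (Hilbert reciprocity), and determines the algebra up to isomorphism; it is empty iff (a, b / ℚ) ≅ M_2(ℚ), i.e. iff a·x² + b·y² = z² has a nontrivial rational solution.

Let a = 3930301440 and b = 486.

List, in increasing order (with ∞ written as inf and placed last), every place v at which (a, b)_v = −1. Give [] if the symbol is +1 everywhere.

(a, b) ≡ (65, 6) mod (ℚ^×)²; places V = {2, 3, 5, 13, ∞}.
(a,b)_2: α=10, β=1; u≡1, v≡3 (mod 8); ε(u)ε(v)=0·1, αω(v)=10·1, βω(u)=1·0; sum ≡ 0  ⇒  +1.
(a,b)_3: α=10, u≡2; β=5, v≡2 (mod 3); (2|3)=-1, (2|3)=-1; sign (−1)^0·-1^5·-1^10 = -1.
(a,b)_13: α=1, u≡7; β=0, v≡5 (mod 13); (7|13)=-1, (5|13)=-1; sign (−1)^0·-1^0·-1^1 = -1.
(a,b)_∞: sgn(65)=+, sgn(6)=+, so +1.
(a,b)_5: α=1, u≡3; β=0, v≡1 (mod 5); (3|5)=-1, (1|5)=+1; sign (−1)^0·-1^0·+1^1 = +1.
(65, 6 / ℚ) ramifies at {3, 13}: a division algebra.

[3, 13]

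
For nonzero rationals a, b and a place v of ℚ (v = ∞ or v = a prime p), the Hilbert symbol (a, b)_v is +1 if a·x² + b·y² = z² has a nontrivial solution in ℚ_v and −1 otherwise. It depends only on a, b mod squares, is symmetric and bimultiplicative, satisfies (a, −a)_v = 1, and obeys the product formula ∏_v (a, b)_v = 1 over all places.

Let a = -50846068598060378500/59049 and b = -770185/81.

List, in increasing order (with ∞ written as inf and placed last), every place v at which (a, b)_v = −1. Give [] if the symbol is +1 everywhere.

[2, 11, 13, inf]

(a, b) ≡ (-21429265, -2665) mod (ℚ^×)²; places V = {2, 3, 5, 11, 13, 17, 41, 43, ∞}.
(a,b)_41: α=3, u≡38; β=1, v≡7 (mod 41); (38|41)=-1, (7|41)=-1; sign (−1)^0·-1^1·-1^3 = +1.
(a,b)_43: α=1, u≡4; β=0, v≡11 (mod 43); (4|43)=+1, (11|43)=+1; sign (−1)^0·+1^0·+1^1 = +1.
(a,b)_11: α=1, u≡2; β=0, v≡6 (mod 11); (2|11)=-1, (6|11)=-1; sign (−1)^0·-1^0·-1^1 = -1.
(a,b)_17: α=5, u≡6; β=2, v≡16 (mod 17); (6|17)=-1, (16|17)=+1; sign (−1)^0·-1^2·+1^5 = +1.
(a,b)_2: α=2, β=0; u≡7, v≡7 (mod 8); ε(u)ε(v)=1·1, αω(v)=2·0, βω(u)=0·0; sum ≡ 1  ⇒  -1.
(a,b)_5: α=3, u≡3; β=1, v≡3 (mod 5); (3|5)=-1, (3|5)=-1; sign (−1)^0·-1^1·-1^3 = +1.
(a,b)_∞: sgn(-21429265)=−, sgn(-2665)=−, so -1.
(a,b)_13: α=3, u≡6; β=1, v≡3 (mod 13); (6|13)=-1, (3|13)=+1; sign (−1)^0·-1^1·+1^3 = -1.
(a,b)_3: α=-10, u≡2; β=-4, v≡2 (mod 3); (2|3)=-1, (2|3)=-1; sign (−1)^0·-1^-4·-1^-10 = +1.
|Ram(-21429265, -2665)| = 4, even; anisotropic at {2, 11, 13, ∞}.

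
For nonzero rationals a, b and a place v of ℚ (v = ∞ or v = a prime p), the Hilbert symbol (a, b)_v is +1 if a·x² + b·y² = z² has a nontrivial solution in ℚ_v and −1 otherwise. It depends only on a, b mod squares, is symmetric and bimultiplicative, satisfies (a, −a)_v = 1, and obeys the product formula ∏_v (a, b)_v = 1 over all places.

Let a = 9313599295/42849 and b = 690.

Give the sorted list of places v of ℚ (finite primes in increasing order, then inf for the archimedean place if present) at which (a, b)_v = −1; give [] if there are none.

Mod squares: a ≡ 55, b ≡ 690. Check v ∈ {∞, 2, 3, 5, 7, 11, 13, 23}.
v=23: a=23^-2·(≡13), b=23^1·(≡7) mod 23; (13|23)=+1, (7|23)=-1; (−1)^{-2·1·11}·(+1)^1·(-1)^-2 = +1.
v=11: a=11^3·(≡1), b=11^0·(≡8) mod 11; (1|11)=+1, (8|11)=-1; (−1)^{3·0·5}·(+1)^0·(-1)^3 = -1.
v=5: a=5^1·(≡1), b=5^1·(≡3) mod 5; (1|5)=+1, (3|5)=-1; (−1)^{1·1·2}·(+1)^1·(-1)^1 = -1.
v=2: v_2(a)=0, v_2(b)=1; units ≡ 7, 1 (mod 8); ε·ε+αω+βω = 1·0+0·0+1·0 ≡ 0  ⇒  (a,b)_2 = +1.
v=13: a=13^4·(≡3), b=13^0·(≡1) mod 13; (3|13)=+1, (1|13)=+1; (−1)^{4·0·6}·(+1)^0·(+1)^4 = +1.
v=∞: 55 > 0 and 690 > 0  ⇒  (a,b)_∞ = +1.
v=3: a=3^-4·(≡1), b=3^1·(≡2) mod 3; (1|3)=+1, (2|3)=-1; (−1)^{-4·1·1}·(+1)^1·(-1)^-4 = +1.
v=7: a=7^2·(≡6), b=7^0·(≡4) mod 7; (6|7)=-1, (4|7)=+1; (−1)^{2·0·3}·(-1)^0·(+1)^2 = +1.
Ram(55, 690) = {5, 11}; no ℚ_5-point on the conic.

[5, 11]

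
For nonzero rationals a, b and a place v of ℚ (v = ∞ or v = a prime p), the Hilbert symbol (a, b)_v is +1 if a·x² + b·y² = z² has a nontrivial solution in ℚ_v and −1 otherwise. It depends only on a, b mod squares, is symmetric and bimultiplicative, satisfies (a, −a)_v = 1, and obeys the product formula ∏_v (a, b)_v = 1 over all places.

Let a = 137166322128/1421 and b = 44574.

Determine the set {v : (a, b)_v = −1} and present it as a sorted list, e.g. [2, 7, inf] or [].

(a, b) ≡ (7109553, 44574) mod (ℚ^×)²; places V = {2, 3, 7, 11, 17, 19, 23, 29, ∞}.
(a,b)_3: α=1, u≡1; β=1, v≡2 (mod 3); (1|3)=+1, (2|3)=-1; sign (−1)^1·+1^1·-1^1 = +1.
(a,b)_19: α=1, u≡4; β=1, v≡9 (mod 19); (4|19)=+1, (9|19)=+1; sign (−1)^1·+1^1·+1^1 = -1.
(a,b)_7: α=-2, u≡3; β=0, v≡5 (mod 7); (3|7)=-1, (5|7)=-1; sign (−1)^0·-1^0·-1^-2 = +1.
(a,b)_17: α=3, u≡16; β=1, v≡4 (mod 17); (16|17)=+1, (4|17)=+1; sign (−1)^0·+1^1·+1^3 = +1.
(a,b)_23: α=1, u≡11; β=1, v≡6 (mod 23); (11|23)=-1, (6|23)=+1; sign (−1)^1·-1^1·+1^1 = +1.
(a,b)_11: α=3, u≡2; β=0, v≡2 (mod 11); (2|11)=-1, (2|11)=-1; sign (−1)^0·-1^0·-1^3 = -1.
(a,b)_∞: sgn(7109553)=+, sgn(44574)=+, so +1.
(a,b)_2: α=4, β=1; u≡1, v≡7 (mod 8); ε(u)ε(v)=0·1, αω(v)=4·0, βω(u)=1·0; sum ≡ 0  ⇒  +1.
(a,b)_29: α=-1, u≡7; β=0, v≡1 (mod 29); (7|29)=+1, (1|29)=+1; sign (−1)^0·+1^0·+1^-1 = +1.
Ram(7109553, 44574) = {11, 19}; no ℚ_11-point on the conic.

[11, 19]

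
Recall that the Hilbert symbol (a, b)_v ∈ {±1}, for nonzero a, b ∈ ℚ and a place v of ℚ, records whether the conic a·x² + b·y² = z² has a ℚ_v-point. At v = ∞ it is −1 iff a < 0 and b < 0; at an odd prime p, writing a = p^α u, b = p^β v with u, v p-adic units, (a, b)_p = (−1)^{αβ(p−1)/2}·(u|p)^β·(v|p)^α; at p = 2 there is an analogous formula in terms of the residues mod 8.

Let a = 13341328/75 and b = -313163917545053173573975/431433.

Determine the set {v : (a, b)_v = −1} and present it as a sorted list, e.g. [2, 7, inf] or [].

(a, b) ≡ (51051, -72519447) mod (ℚ^×)²; places V = {2, 3, 5, 7, 11, 13, 17, 19, 29, 31, 41, ∞}.
(a,b)_13: α=1, u≡1; β=3, v≡6 (mod 13); (1|13)=+1, (6|13)=-1; sign (−1)^0·+1^3·-1^1 = -1.
(a,b)_41: α=0, u≡22; β=1, v≡19 (mod 41); (22|41)=-1, (19|41)=-1; sign (−1)^0·-1^1·-1^0 = -1.
(a,b)_∞: sgn(51051)=+, sgn(-72519447)=−, so +1.
(a,b)_11: α=1, u≡6; β=3, v≡8 (mod 11); (6|11)=-1, (8|11)=-1; sign (−1)^1·-1^3·-1^1 = -1.
(a,b)_19: α=0, u≡16; β=-1, v≡12 (mod 19); (16|19)=+1, (12|19)=-1; sign (−1)^0·+1^-1·-1^0 = +1.
(a,b)_2: α=4, β=0; u≡3, v≡1 (mod 8); ε(u)ε(v)=1·0, αω(v)=4·0, βω(u)=0·1; sum ≡ 0  ⇒  +1.
(a,b)_3: α=-1, u≡1; β=-3, v≡2 (mod 3); (1|3)=+1, (2|3)=-1; sign (−1)^1·+1^-3·-1^-1 = +1.
(a,b)_29: α=0, u≡15; β=-2, v≡15 (mod 29); (15|29)=-1, (15|29)=-1; sign (−1)^0·-1^-2·-1^0 = +1.
(a,b)_7: α=3, u≡5; β=9, v≡4 (mod 7); (5|7)=-1, (4|7)=+1; sign (−1)^1·-1^9·+1^3 = +1.
(a,b)_31: α=0, u≡1; β=1, v≡16 (mod 31); (1|31)=+1, (16|31)=+1; sign (−1)^0·+1^1·+1^0 = +1.
(a,b)_17: α=1, u≡14; β=4, v≡6 (mod 17); (14|17)=-1, (6|17)=-1; sign (−1)^0·-1^4·-1^1 = -1.
(a,b)_5: α=-2, u≡1; β=2, v≡2 (mod 5); (1|5)=+1, (2|5)=-1; sign (−1)^0·+1^2·-1^-2 = +1.
(51051, -72519447 / ℚ) ramifies at {11, 13, 17, 41}: a division algebra.

[11, 13, 17, 41]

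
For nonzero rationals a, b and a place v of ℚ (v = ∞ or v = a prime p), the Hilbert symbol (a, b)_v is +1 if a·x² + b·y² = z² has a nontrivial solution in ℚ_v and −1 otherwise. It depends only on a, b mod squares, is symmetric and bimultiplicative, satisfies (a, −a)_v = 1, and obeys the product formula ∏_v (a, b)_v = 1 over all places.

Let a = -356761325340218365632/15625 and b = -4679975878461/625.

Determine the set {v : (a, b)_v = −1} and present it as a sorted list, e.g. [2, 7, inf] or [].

Mod squares: a ≡ -48507, b ≡ -221. Check v ∈ {∞, 2, 3, 5, 13, 17, 19, 23, 37}.
v=37: a=37^3·(≡27), b=37^2·(≡16) mod 37; (27|37)=+1, (16|37)=+1; (−1)^{3·2·18}·(+1)^2·(+1)^3 = +1.
v=13: a=13^2·(≡3), b=13^1·(≡9) mod 13; (3|13)=+1, (9|13)=+1; (−1)^{2·1·6}·(+1)^1·(+1)^2 = +1.
v=5: a=5^-6·(≡3), b=5^-4·(≡4) mod 5; (3|5)=-1, (4|5)=+1; (−1)^{-6·-4·2}·(-1)^-4·(+1)^-6 = +1.
v=∞: -48507 < 0 and -221 < 0  ⇒  (a,b)_∞ = -1.
v=3: a=3^3·(≡1), b=3^4·(≡1) mod 3; (1|3)=+1, (1|3)=+1; (−1)^{3·4·1}·(+1)^4·(+1)^3 = +1.
v=23: a=23^3·(≡15), b=23^2·(≡9) mod 23; (15|23)=-1, (9|23)=+1; (−1)^{3·2·11}·(-1)^2·(+1)^3 = +1.
v=17: a=17^2·(≡10), b=17^1·(≡16) mod 17; (10|17)=-1, (16|17)=+1; (−1)^{2·1·8}·(-1)^1·(+1)^2 = -1.
v=2: v_2(a)=6, v_2(b)=0; units ≡ 5, 3 (mod 8); ε·ε+αω+βω = 0·1+6·1+0·1 ≡ 0  ⇒  (a,b)_2 = +1.
v=19: a=19^3·(≡8), b=19^2·(≡5) mod 19; (8|19)=-1, (5|19)=+1; (−1)^{3·2·9}·(-1)^2·(+1)^3 = +1.
(-48507, -221 / ℚ) ramifies at {17, ∞}: a division algebra.

[17, inf]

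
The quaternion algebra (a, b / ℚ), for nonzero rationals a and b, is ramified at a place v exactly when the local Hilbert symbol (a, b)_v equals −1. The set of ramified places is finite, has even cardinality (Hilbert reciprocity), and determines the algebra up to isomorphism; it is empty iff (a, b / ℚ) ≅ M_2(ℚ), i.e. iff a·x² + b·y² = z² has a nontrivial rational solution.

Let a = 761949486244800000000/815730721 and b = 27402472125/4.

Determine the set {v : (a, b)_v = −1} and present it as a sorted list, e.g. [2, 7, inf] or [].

Mod squares: a ≡ 6783, b ≡ 85. Check v ∈ {∞, 2, 3, 5, 7, 13, 17, 19}.
v=3: a=3^5·(≡2), b=3^6·(≡1) mod 3; (2|3)=-1, (1|3)=+1; (−1)^{5·6·1}·(-1)^6·(+1)^5 = +1.
v=5: a=5^8·(≡3), b=5^3·(≡3) mod 5; (3|5)=-1, (3|5)=-1; (−1)^{8·3·2}·(-1)^3·(-1)^8 = -1.
v=17: a=17^1·(≡15), b=17^1·(≡7) mod 17; (15|17)=+1, (7|17)=-1; (−1)^{1·1·8}·(+1)^1·(-1)^1 = -1.
v=19: a=19^3·(≡14), b=19^2·(≡4) mod 19; (14|19)=-1, (4|19)=+1; (−1)^{3·2·9}·(-1)^2·(+1)^3 = +1.
v=7: a=7^5·(≡3), b=7^2·(≡4) mod 7; (3|7)=-1, (4|7)=+1; (−1)^{5·2·3}·(-1)^2·(+1)^5 = +1.
v=∞: 6783 > 0 and 85 > 0  ⇒  (a,b)_∞ = +1.
v=13: a=13^-8·(≡9), b=13^0·(≡7) mod 13; (9|13)=+1, (7|13)=-1; (−1)^{-8·0·6}·(+1)^0·(-1)^-8 = +1.
v=2: v_2(a)=12, v_2(b)=-2; units ≡ 7, 5 (mod 8); ε·ε+αω+βω = 1·0+12·1+-2·0 ≡ 0  ⇒  (a,b)_2 = +1.
Ram(6783, 85) = {5, 17}; no ℚ_5-point on the conic.

[5, 17]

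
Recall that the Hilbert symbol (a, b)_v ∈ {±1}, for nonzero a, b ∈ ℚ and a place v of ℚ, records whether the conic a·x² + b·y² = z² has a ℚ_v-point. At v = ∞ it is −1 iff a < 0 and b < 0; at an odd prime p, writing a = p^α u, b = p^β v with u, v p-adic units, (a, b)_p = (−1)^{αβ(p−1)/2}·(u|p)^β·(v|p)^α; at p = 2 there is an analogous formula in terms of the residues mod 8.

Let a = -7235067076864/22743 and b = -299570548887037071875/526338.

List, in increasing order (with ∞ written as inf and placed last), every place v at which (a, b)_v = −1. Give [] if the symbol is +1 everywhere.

Mod squares: a ≡ -7, b ≡ -692230. Check v ∈ {∞, 2, 3, 5, 7, 11, 17, 19, 29, 31}.
v=19: a=19^-2·(≡8), b=19^-2·(≡1) mod 19; (8|19)=-1, (1|19)=+1; (−1)^{-2·-2·9}·(-1)^-2·(+1)^-2 = +1.
v=17: a=17^2·(≡14), b=17^2·(≡14) mod 17; (14|17)=-1, (14|17)=-1; (−1)^{2·2·8}·(-1)^2·(-1)^2 = +1.
v=29: a=29^2·(≡23), b=29^3·(≡12) mod 29; (23|29)=+1, (12|29)=-1; (−1)^{2·3·14}·(+1)^3·(-1)^2 = +1.
v=7: a=7^-1·(≡3), b=7^3·(≡6) mod 7; (3|7)=-1, (6|7)=-1; (−1)^{-1·3·3}·(-1)^3·(-1)^-1 = -1.
v=11: a=11^2·(≡3), b=11^3·(≡3) mod 11; (3|11)=+1, (3|11)=+1; (−1)^{2·3·5}·(+1)^3·(+1)^2 = +1.
v=31: a=31^2·(≡17), b=31^3·(≡3) mod 31; (17|31)=-1, (3|31)=-1; (−1)^{2·3·15}·(-1)^3·(-1)^2 = -1.
v=2: v_2(a)=8, v_2(b)=-1; units ≡ 1, 5 (mod 8); ε·ε+αω+βω = 0·0+8·1+-1·0 ≡ 0  ⇒  (a,b)_2 = +1.
v=∞: -7 < 0 and -692230 < 0  ⇒  (a,b)_∞ = -1.
v=5: a=5^0·(≡2), b=5^5·(≡4) mod 5; (2|5)=-1, (4|5)=+1; (−1)^{0·5·2}·(-1)^5·(+1)^0 = -1.
v=3: a=3^-2·(≡2), b=3^-6·(≡2) mod 3; (2|3)=-1, (2|3)=-1; (−1)^{-2·-6·1}·(-1)^-6·(-1)^-2 = +1.
Ram(-7, -692230) = {5, 7, 31, ∞}; no ℚ_5-point on the conic.

[5, 7, 31, inf]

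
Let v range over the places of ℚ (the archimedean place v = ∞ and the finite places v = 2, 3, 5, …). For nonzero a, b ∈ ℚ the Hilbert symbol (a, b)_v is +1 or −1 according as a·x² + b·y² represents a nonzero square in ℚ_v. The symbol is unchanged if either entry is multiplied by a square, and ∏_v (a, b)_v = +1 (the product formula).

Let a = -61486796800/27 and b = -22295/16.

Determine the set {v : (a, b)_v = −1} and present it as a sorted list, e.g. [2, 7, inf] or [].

[11, inf]

(a, b) ≡ (-10659, -455) mod (ℚ^×)²; places V = {2, 3, 5, 7, 11, 13, 17, 19, ∞}.
(a,b)_2: α=12, β=-4; u≡5, v≡1 (mod 8); ε(u)ε(v)=0·0, αω(v)=12·0, βω(u)=-4·1; sum ≡ 0  ⇒  +1.
(a,b)_7: α=0, u≡2; β=3, v≡6 (mod 7); (2|7)=+1, (6|7)=-1; sign (−1)^0·+1^3·-1^0 = +1.
(a,b)_11: α=1, u≡10; β=0, v≡7 (mod 11); (10|11)=-1, (7|11)=-1; sign (−1)^0·-1^0·-1^1 = -1.
(a,b)_3: α=-3, u≡2; β=0, v≡1 (mod 3); (2|3)=-1, (1|3)=+1; sign (−1)^0·-1^0·+1^-3 = +1.
(a,b)_∞: sgn(-10659)=−, sgn(-455)=−, so -1.
(a,b)_19: α=1, u≡17; β=0, v≡9 (mod 19); (17|19)=+1, (9|19)=+1; sign (−1)^0·+1^0·+1^1 = +1.
(a,b)_17: α=1, u≡13; β=0, v≡8 (mod 17); (13|17)=+1, (8|17)=+1; sign (−1)^0·+1^0·+1^1 = +1.
(a,b)_5: α=2, u≡4; β=1, v≡1 (mod 5); (4|5)=+1, (1|5)=+1; sign (−1)^0·+1^1·+1^2 = +1.
(a,b)_13: α=2, u≡4; β=1, v≡9 (mod 13); (4|13)=+1, (9|13)=+1; sign (−1)^0·+1^1·+1^2 = +1.
(-10659, -455 / ℚ) ramifies at {11, ∞}: a division algebra.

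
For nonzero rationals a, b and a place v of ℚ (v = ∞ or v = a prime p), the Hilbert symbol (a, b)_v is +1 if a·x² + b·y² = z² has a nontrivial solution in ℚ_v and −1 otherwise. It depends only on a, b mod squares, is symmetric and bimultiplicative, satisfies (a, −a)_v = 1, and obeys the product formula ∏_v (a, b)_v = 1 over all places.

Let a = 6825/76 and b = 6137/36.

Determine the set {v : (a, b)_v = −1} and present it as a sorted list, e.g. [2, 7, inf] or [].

[3, 7]

(a, b) ≡ (5187, 17) mod (ℚ^×)²; places V = {2, 3, 5, 7, 13, 17, 19, ∞}.
(a,b)_3: α=1, u≡1; β=-2, v≡2 (mod 3); (1|3)=+1, (2|3)=-1; sign (−1)^0·+1^-2·-1^1 = -1.
(a,b)_7: α=1, u≡5; β=0, v≡5 (mod 7); (5|7)=-1, (5|7)=-1; sign (−1)^0·-1^0·-1^1 = -1.
(a,b)_17: α=0, u≡1; β=1, v≡2 (mod 17); (1|17)=+1, (2|17)=+1; sign (−1)^0·+1^1·+1^0 = +1.
(a,b)_19: α=-1, u≡1; β=2, v≡1 (mod 19); (1|19)=+1, (1|19)=+1; sign (−1)^0·+1^2·+1^-1 = +1.
(a,b)_5: α=2, u≡3; β=0, v≡2 (mod 5); (3|5)=-1, (2|5)=-1; sign (−1)^0·-1^0·-1^2 = +1.
(a,b)_13: α=1, u≡4; β=0, v≡4 (mod 13); (4|13)=+1, (4|13)=+1; sign (−1)^0·+1^0·+1^1 = +1.
(a,b)_2: α=-2, β=-2; u≡3, v≡1 (mod 8); ε(u)ε(v)=1·0, αω(v)=-2·0, βω(u)=-2·1; sum ≡ 0  ⇒  +1.
(a,b)_∞: sgn(5187)=+, sgn(17)=+, so +1.
Ram(5187, 17) = {3, 7}; no ℚ_3-point on the conic.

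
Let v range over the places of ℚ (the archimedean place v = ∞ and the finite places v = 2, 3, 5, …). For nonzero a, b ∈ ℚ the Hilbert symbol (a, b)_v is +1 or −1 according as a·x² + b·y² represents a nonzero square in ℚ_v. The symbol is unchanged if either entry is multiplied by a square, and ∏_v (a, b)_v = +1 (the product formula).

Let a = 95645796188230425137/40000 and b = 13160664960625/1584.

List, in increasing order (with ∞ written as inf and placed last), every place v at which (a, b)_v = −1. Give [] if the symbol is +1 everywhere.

(a, b) ≡ (713, 667667) mod (ℚ^×)²; places V = {2, 3, 5, 7, 11, 13, 19, 23, 29, 31, 37, ∞}.
(a,b)_29: α=2, u≡18; β=1, v≡12 (mod 29); (18|29)=-1, (12|29)=-1; sign (−1)^0·-1^1·-1^2 = -1.
(a,b)_2: α=-6, β=-4; u≡1, v≡3 (mod 8); ε(u)ε(v)=0·1, αω(v)=-6·1, βω(u)=-4·0; sum ≡ 0  ⇒  +1.
(a,b)_37: α=2, u≡26; β=0, v≡24 (mod 37); (26|37)=+1, (24|37)=-1; sign (−1)^0·+1^0·-1^2 = +1.
(a,b)_13: α=2, u≡11; β=1, v≡10 (mod 13); (11|13)=-1, (10|13)=+1; sign (−1)^0·-1^1·+1^2 = -1.
(a,b)_∞: sgn(713)=+, sgn(667667)=+, so +1.
(a,b)_7: α=2, u≡5; β=1, v≡5 (mod 7); (5|7)=-1, (5|7)=-1; sign (−1)^0·-1^1·-1^2 = -1.
(a,b)_5: α=-4, u≡3; β=4, v≡3 (mod 5); (3|5)=-1, (3|5)=-1; sign (−1)^0·-1^4·-1^-4 = +1.
(a,b)_23: α=1, u≡8; β=1, v≡4 (mod 23); (8|23)=+1, (4|23)=+1; sign (−1)^1·+1^1·+1^1 = -1.
(a,b)_3: α=0, u≡2; β=-2, v≡2 (mod 3); (2|3)=-1, (2|3)=-1; sign (−1)^0·-1^-2·-1^0 = +1.
(a,b)_31: α=3, u≡13; β=2, v≡8 (mod 31); (13|31)=-1, (8|31)=+1; sign (−1)^0·-1^2·+1^3 = +1.
(a,b)_19: α=0, u≡18; β=2, v≡17 (mod 19); (18|19)=-1, (17|19)=+1; sign (−1)^0·-1^2·+1^0 = +1.
(a,b)_11: α=4, u≡1; β=-1, v≡6 (mod 11); (1|11)=+1, (6|11)=-1; sign (−1)^0·+1^-1·-1^4 = +1.
|Ram(713, 667667)| = 4, even; anisotropic at {7, 13, 23, 29}.

[7, 13, 23, 29]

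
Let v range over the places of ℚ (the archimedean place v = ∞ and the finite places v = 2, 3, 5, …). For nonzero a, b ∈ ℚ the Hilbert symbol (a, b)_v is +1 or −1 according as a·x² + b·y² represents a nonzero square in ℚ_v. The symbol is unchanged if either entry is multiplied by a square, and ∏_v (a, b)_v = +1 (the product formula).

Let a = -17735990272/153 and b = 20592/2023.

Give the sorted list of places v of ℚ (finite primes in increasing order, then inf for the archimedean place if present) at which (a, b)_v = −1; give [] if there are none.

[11, 13]

Mod squares: a ≡ -119, b ≡ 1001. Check v ∈ {∞, 2, 3, 7, 11, 13, 17}.
v=∞: -119 < 0 and 1001 > 0  ⇒  (a,b)_∞ = +1.
v=17: a=17^-1·(≡3), b=17^-2·(≡8) mod 17; (3|17)=-1, (8|17)=+1; (−1)^{-1·-2·8}·(-1)^-2·(+1)^-1 = +1.
v=13: a=13^2·(≡5), b=13^1·(≡3) mod 13; (5|13)=-1, (3|13)=+1; (−1)^{2·1·6}·(-1)^1·(+1)^2 = -1.
v=2: v_2(a)=10, v_2(b)=4; units ≡ 1, 1 (mod 8); ε·ε+αω+βω = 0·0+10·0+4·0 ≡ 0  ⇒  (a,b)_2 = +1.
v=7: a=7^1·(≡1), b=7^-1·(≡6) mod 7; (1|7)=+1, (6|7)=-1; (−1)^{1·-1·3}·(+1)^-1·(-1)^1 = +1.
v=3: a=3^-2·(≡1), b=3^2·(≡2) mod 3; (1|3)=+1, (2|3)=-1; (−1)^{-2·2·1}·(+1)^2·(-1)^-2 = +1.
v=11: a=11^4·(≡6), b=11^1·(≡9) mod 11; (6|11)=-1, (9|11)=+1; (−1)^{4·1·5}·(-1)^1·(+1)^4 = -1.
|Ram(-119, 1001)| = 2, even; anisotropic at {11, 13}.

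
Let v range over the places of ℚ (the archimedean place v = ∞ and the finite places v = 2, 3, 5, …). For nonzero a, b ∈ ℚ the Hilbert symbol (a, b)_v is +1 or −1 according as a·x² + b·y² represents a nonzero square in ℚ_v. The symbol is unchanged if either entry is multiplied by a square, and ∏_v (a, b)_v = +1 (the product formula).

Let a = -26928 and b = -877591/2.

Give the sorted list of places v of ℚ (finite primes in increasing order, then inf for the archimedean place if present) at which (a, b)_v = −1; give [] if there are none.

[2, 11, 13, inf]

(a, b) ≡ (-187, -4862) mod (ℚ^×)²; places V = {2, 3, 11, 13, 17, 19, ∞}.
(a,b)_∞: sgn(-187)=−, sgn(-4862)=−, so -1.
(a,b)_19: α=0, u≡14; β=2, v≡10 (mod 19); (14|19)=-1, (10|19)=-1; sign (−1)^0·-1^2·-1^0 = +1.
(a,b)_11: α=1, u≡5; β=1, v≡1 (mod 11); (5|11)=+1, (1|11)=+1; sign (−1)^1·+1^1·+1^1 = -1.
(a,b)_17: α=1, u≡14; β=1, v≡3 (mod 17); (14|17)=-1, (3|17)=-1; sign (−1)^0·-1^1·-1^1 = +1.
(a,b)_3: α=2, u≡2; β=0, v≡1 (mod 3); (2|3)=-1, (1|3)=+1; sign (−1)^0·-1^0·+1^2 = +1.
(a,b)_2: α=4, β=-1; u≡5, v≡1 (mod 8); ε(u)ε(v)=0·0, αω(v)=4·0, βω(u)=-1·1; sum ≡ 1  ⇒  -1.
(a,b)_13: α=0, u≡8; β=1, v≡1 (mod 13); (8|13)=-1, (1|13)=+1; sign (−1)^0·-1^1·+1^0 = -1.
|Ram(-187, -4862)| = 4, even; anisotropic at {2, 11, 13, ∞}.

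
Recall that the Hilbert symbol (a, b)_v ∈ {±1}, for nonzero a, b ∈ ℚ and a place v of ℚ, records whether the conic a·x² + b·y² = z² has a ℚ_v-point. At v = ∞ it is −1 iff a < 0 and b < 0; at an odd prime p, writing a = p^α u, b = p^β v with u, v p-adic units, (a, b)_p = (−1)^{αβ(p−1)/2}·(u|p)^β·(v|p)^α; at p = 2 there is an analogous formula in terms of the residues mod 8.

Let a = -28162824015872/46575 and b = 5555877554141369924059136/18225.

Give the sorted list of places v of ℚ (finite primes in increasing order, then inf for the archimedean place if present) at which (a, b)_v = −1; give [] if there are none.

(a, b) ≡ (-391, 5474) mod (ℚ^×)²; places V = {2, 3, 5, 7, 13, 17, 23, ∞}.
(a,b)_3: α=-4, u≡2; β=-6, v≡2 (mod 3); (2|3)=-1, (2|3)=-1; sign (−1)^0·-1^-6·-1^-4 = +1.
(a,b)_2: α=12, β=21; u≡1, v≡1 (mod 8); ε(u)ε(v)=0·0, αω(v)=12·0, βω(u)=21·0; sum ≡ 0  ⇒  +1.
(a,b)_5: α=-2, u≡1; β=-2, v≡4 (mod 5); (1|5)=+1, (4|5)=+1; sign (−1)^0·+1^-2·+1^-2 = +1.
(a,b)_7: α=2, u≡2; β=5, v≡6 (mod 7); (2|7)=+1, (6|7)=-1; sign (−1)^0·+1^5·-1^2 = +1.
(a,b)_17: α=3, u≡14; β=5, v≡13 (mod 17); (14|17)=-1, (13|17)=+1; sign (−1)^0·-1^5·+1^3 = -1.
(a,b)_∞: sgn(-391)=−, sgn(5474)=+, so +1.
(a,b)_23: α=-1, u≡6; β=1, v≡4 (mod 23); (6|23)=+1, (4|23)=+1; sign (−1)^1·+1^1·+1^-1 = -1.
(a,b)_13: α=4, u≡4; β=6, v≡12 (mod 13); (4|13)=+1, (12|13)=+1; sign (−1)^0·+1^6·+1^4 = +1.
Ram(-391, 5474) = {17, 23}; no ℚ_17-point on the conic.

[17, 23]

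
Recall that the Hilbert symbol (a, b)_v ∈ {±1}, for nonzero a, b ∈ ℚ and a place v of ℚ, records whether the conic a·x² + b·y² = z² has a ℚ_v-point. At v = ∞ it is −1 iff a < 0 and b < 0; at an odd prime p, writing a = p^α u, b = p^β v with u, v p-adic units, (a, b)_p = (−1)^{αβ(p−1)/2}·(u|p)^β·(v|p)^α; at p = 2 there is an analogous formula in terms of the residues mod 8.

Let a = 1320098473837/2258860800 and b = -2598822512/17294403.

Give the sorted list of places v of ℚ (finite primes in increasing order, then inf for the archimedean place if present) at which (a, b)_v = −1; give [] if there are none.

[2, 3, 11, 47]

Mod squares: a ≡ 1551, b ≡ -141. Check v ∈ {∞, 2, 3, 5, 7, 11, 13, 23, 47}.
v=5: a=5^-2·(≡1), b=5^0·(≡1) mod 5; (1|5)=+1, (1|5)=+1; (−1)^{-2·0·2}·(+1)^0·(+1)^-2 = +1.
v=∞: 1551 > 0 and -141 < 0  ⇒  (a,b)_∞ = +1.
v=47: a=47^1·(≡5), b=47^1·(≡41) mod 47; (5|47)=-1, (41|47)=-1; (−1)^{1·1·23}·(-1)^1·(-1)^1 = -1.
v=13: a=13^6·(≡12), b=13^4·(≡11) mod 13; (12|13)=+1, (11|13)=-1; (−1)^{6·4·6}·(+1)^4·(-1)^6 = +1.
v=3: a=3^-1·(≡1), b=3^-1·(≡1) mod 3; (1|3)=+1, (1|3)=+1; (−1)^{-1·-1·1}·(+1)^-1·(+1)^-1 = -1.
v=2: v_2(a)=-8, v_2(b)=4; units ≡ 7, 3 (mod 8); ε·ε+αω+βω = 1·1+-8·1+4·0 ≡ 1  ⇒  (a,b)_2 = -1.
v=11: a=11^1·(≡3), b=11^2·(≡7) mod 11; (3|11)=+1, (7|11)=-1; (−1)^{1·2·5}·(+1)^2·(-1)^1 = -1.
v=23: a=23^2·(≡22), b=23^0·(≡21) mod 23; (22|23)=-1, (21|23)=-1; (−1)^{2·0·11}·(-1)^0·(-1)^2 = +1.
v=7: a=7^-6·(≡4), b=7^-8·(≡5) mod 7; (4|7)=+1, (5|7)=-1; (−1)^{-6·-8·3}·(+1)^-8·(-1)^-6 = +1.
Ram(1551, -141) = {2, 3, 11, 47}; no ℚ_2-point on the conic.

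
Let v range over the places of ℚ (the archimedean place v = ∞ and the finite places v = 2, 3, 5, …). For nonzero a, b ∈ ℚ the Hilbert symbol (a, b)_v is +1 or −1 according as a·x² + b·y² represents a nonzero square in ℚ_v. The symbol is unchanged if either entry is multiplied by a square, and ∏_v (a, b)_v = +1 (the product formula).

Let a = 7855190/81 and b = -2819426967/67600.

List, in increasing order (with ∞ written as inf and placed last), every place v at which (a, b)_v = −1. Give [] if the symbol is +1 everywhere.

Mod squares: a ≡ 160310, b ≡ -903. Check v ∈ {∞, 2, 3, 5, 7, 13, 17, 19, 23, 31, 41, 43}.
v=7: a=7^2·(≡6), b=7^1·(≡1) mod 7; (6|7)=-1, (1|7)=+1; (−1)^{2·1·3}·(-1)^1·(+1)^2 = -1.
v=2: v_2(a)=1, v_2(b)=-4; units ≡ 3, 1 (mod 8); ε·ε+αω+βω = 1·0+1·0+-4·1 ≡ 0  ⇒  (a,b)_2 = +1.
v=13: a=13^0·(≡6), b=13^-2·(≡2) mod 13; (6|13)=-1, (2|13)=-1; (−1)^{0·-2·6}·(-1)^-2·(-1)^0 = +1.
v=5: a=5^1·(≡3), b=5^-2·(≡2) mod 5; (3|5)=-1, (2|5)=-1; (−1)^{1·-2·2}·(-1)^-2·(-1)^1 = -1.
v=∞: 160310 > 0 and -903 < 0  ⇒  (a,b)_∞ = +1.
v=23: a=23^1·(≡6), b=23^0·(≡14) mod 23; (6|23)=+1, (14|23)=-1; (−1)^{1·0·11}·(+1)^0·(-1)^1 = -1.
v=17: a=17^1·(≡6), b=17^0·(≡4) mod 17; (6|17)=-1, (4|17)=+1; (−1)^{1·0·8}·(-1)^0·(+1)^1 = +1.
v=31: a=31^0·(≡2), b=31^2·(≡26) mod 31; (2|31)=+1, (26|31)=-1; (−1)^{0·2·15}·(+1)^2·(-1)^0 = +1.
v=19: a=19^0·(≡4), b=19^2·(≡1) mod 19; (4|19)=+1, (1|19)=+1; (−1)^{0·2·9}·(+1)^2·(+1)^0 = +1.
v=43: a=43^0·(≡10), b=43^1·(≡2) mod 43; (10|43)=+1, (2|43)=-1; (−1)^{0·1·21}·(+1)^1·(-1)^0 = +1.
v=41: a=41^1·(≡3), b=41^0·(≡20) mod 41; (3|41)=-1, (20|41)=+1; (−1)^{1·0·20}·(-1)^0·(+1)^1 = +1.
v=3: a=3^-4·(≡2), b=3^3·(≡2) mod 3; (2|3)=-1, (2|3)=-1; (−1)^{-4·3·1}·(-1)^3·(-1)^-4 = -1.
Ram(160310, -903) = {3, 5, 7, 23}; no ℚ_3-point on the conic.

[3, 5, 7, 23]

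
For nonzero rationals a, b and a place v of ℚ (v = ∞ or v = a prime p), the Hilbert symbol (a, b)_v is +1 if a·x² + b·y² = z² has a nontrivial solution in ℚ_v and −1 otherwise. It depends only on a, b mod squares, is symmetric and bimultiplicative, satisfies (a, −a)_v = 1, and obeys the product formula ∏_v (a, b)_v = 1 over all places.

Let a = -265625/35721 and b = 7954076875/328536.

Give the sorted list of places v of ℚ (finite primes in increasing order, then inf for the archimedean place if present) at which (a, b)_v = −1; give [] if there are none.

[19, 41]

(a, b) ≡ (-17, 79458) mod (ℚ^×)²; places V = {2, 3, 5, 7, 13, 17, 19, 31, 41, ∞}.
(a,b)_3: α=-6, u≡1; β=-5, v≡2 (mod 3); (1|3)=+1, (2|3)=-1; sign (−1)^0·+1^-5·-1^-6 = +1.
(a,b)_13: α=0, u≡3; β=-2, v≡8 (mod 13); (3|13)=+1, (8|13)=-1; sign (−1)^0·+1^-2·-1^0 = +1.
(a,b)_∞: sgn(-17)=−, sgn(79458)=+, so +1.
(a,b)_5: α=6, u≡3; β=4, v≡3 (mod 5); (3|5)=-1, (3|5)=-1; sign (−1)^0·-1^4·-1^6 = +1.
(a,b)_41: α=0, u≡26; β=1, v≡28 (mod 41); (26|41)=-1, (28|41)=-1; sign (−1)^0·-1^1·-1^0 = -1.
(a,b)_19: α=0, u≡14; β=1, v≡8 (mod 19); (14|19)=-1, (8|19)=-1; sign (−1)^0·-1^1·-1^0 = -1.
(a,b)_2: α=0, β=-3; u≡7, v≡1 (mod 8); ε(u)ε(v)=1·0, αω(v)=0·0, βω(u)=-3·0; sum ≡ 0  ⇒  +1.
(a,b)_17: α=1, u≡8; β=1, v≡16 (mod 17); (8|17)=+1, (16|17)=+1; sign (−1)^0·+1^1·+1^1 = +1.
(a,b)_31: α=0, u≡5; β=2, v≡16 (mod 31); (5|31)=+1, (16|31)=+1; sign (−1)^0·+1^2·+1^0 = +1.
(a,b)_7: α=-2, u≡4; β=0, v≡2 (mod 7); (4|7)=+1, (2|7)=+1; sign (−1)^0·+1^0·+1^-2 = +1.
Ram(-17, 79458) = {19, 41}; no ℚ_19-point on the conic.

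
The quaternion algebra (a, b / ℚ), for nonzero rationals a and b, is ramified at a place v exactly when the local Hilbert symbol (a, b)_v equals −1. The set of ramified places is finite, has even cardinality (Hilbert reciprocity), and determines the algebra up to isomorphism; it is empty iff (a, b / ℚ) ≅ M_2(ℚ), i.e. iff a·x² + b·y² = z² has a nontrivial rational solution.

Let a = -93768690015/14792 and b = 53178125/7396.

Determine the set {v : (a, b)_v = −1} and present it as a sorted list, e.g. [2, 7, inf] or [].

Mod squares: a ≡ -30030, b ≡ 85085. Check v ∈ {∞, 2, 3, 5, 7, 11, 13, 17, 43}.
v=43: a=43^-2·(≡18), b=43^-2·(≡17) mod 43; (18|43)=-1, (17|43)=+1; (−1)^{-2·-2·21}·(-1)^-2·(+1)^-2 = +1.
v=∞: -30030 < 0 and 85085 > 0  ⇒  (a,b)_∞ = +1.
v=11: a=11^1·(≡5), b=11^1·(≡10) mod 11; (5|11)=+1, (10|11)=-1; (−1)^{1·1·5}·(+1)^1·(-1)^1 = +1.
v=3: a=3^3·(≡1), b=3^0·(≡2) mod 3; (1|3)=+1, (2|3)=-1; (−1)^{3·0·1}·(+1)^0·(-1)^3 = -1.
v=17: a=17^2·(≡13), b=17^1·(≡6) mod 17; (13|17)=+1, (6|17)=-1; (−1)^{2·1·8}·(+1)^1·(-1)^2 = +1.
v=5: a=5^1·(≡1), b=5^5·(≡2) mod 5; (1|5)=+1, (2|5)=-1; (−1)^{1·5·2}·(+1)^5·(-1)^1 = -1.
v=2: v_2(a)=-3, v_2(b)=-2; units ≡ 1, 5 (mod 8); ε·ε+αω+βω = 0·0+-3·1+-2·0 ≡ 1  ⇒  (a,b)_2 = -1.
v=13: a=13^1·(≡4), b=13^1·(≡7) mod 13; (4|13)=+1, (7|13)=-1; (−1)^{1·1·6}·(+1)^1·(-1)^1 = -1.
v=7: a=7^5·(≡2), b=7^1·(≡5) mod 7; (2|7)=+1, (5|7)=-1; (−1)^{5·1·3}·(+1)^1·(-1)^5 = +1.
(-30030, 85085 / ℚ) ramifies at {2, 3, 5, 13}: a division algebra.

[2, 3, 5, 13]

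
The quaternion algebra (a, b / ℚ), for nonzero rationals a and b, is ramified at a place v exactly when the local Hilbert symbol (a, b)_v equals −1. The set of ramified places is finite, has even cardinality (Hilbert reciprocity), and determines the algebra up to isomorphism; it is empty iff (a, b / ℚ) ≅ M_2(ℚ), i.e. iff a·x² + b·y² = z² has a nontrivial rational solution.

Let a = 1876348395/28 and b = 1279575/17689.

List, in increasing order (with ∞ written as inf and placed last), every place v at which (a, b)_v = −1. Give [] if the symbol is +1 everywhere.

Mod squares: a ≡ 561085, b ≡ 47. Check v ∈ {∞, 2, 3, 5, 7, 11, 17, 19, 23, 41, 47}.
v=7: a=7^-1·(≡3), b=7^-2·(≡6) mod 7; (3|7)=-1, (6|7)=-1; (−1)^{-1·-2·3}·(-1)^-2·(-1)^-1 = -1.
v=17: a=17^3·(≡4), b=17^0·(≡4) mod 17; (4|17)=+1, (4|17)=+1; (−1)^{3·0·8}·(+1)^0·(+1)^3 = +1.
v=47: a=47^0·(≡29), b=47^1·(≡9) mod 47; (29|47)=-1, (9|47)=+1; (−1)^{0·1·23}·(-1)^1·(+1)^0 = -1.
v=41: a=41^1·(≡39), b=41^0·(≡14) mod 41; (39|41)=+1, (14|41)=-1; (−1)^{1·0·20}·(+1)^0·(-1)^1 = -1.
v=23: a=23^1·(≡11), b=23^0·(≡8) mod 23; (11|23)=-1, (8|23)=+1; (−1)^{1·0·11}·(-1)^0·(+1)^1 = +1.
v=2: v_2(a)=-2, v_2(b)=0; units ≡ 5, 7 (mod 8); ε·ε+αω+βω = 0·1+-2·0+0·1 ≡ 0  ⇒  (a,b)_2 = +1.
v=∞: 561085 > 0 and 47 > 0  ⇒  (a,b)_∞ = +1.
v=5: a=5^1·(≡3), b=5^2·(≡2) mod 5; (3|5)=-1, (2|5)=-1; (−1)^{1·2·2}·(-1)^2·(-1)^1 = -1.
v=19: a=19^0·(≡12), b=19^-2·(≡7) mod 19; (12|19)=-1, (7|19)=+1; (−1)^{0·-2·9}·(-1)^-2·(+1)^0 = +1.
v=11: a=11^0·(≡7), b=11^2·(≡4) mod 11; (7|11)=-1, (4|11)=+1; (−1)^{0·2·5}·(-1)^2·(+1)^0 = +1.
v=3: a=3^4·(≡1), b=3^2·(≡2) mod 3; (1|3)=+1, (2|3)=-1; (−1)^{4·2·1}·(+1)^2·(-1)^4 = +1.
(561085, 47 / ℚ) ramifies at {5, 7, 41, 47}: a division algebra.

[5, 7, 41, 47]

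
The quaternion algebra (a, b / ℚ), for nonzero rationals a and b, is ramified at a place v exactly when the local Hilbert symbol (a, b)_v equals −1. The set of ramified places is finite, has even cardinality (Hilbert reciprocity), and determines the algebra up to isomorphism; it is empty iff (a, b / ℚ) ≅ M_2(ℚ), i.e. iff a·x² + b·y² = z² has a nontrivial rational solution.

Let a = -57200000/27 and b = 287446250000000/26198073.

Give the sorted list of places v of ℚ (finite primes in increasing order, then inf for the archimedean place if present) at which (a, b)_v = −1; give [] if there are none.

(a, b) ≡ (-4290, 858) mod (ℚ^×)²; places V = {2, 3, 5, 7, 11, 13, 19, ∞}.
(a,b)_7: α=0, u≡4; β=2, v≡2 (mod 7); (4|7)=+1, (2|7)=+1; sign (−1)^0·+1^2·+1^0 = +1.
(a,b)_2: α=7, β=7; u≡7, v≡5 (mod 8); ε(u)ε(v)=1·0, αω(v)=7·1, βω(u)=7·0; sum ≡ 1  ⇒  -1.
(a,b)_13: α=1, u≡6; β=1, v≡1 (mod 13); (6|13)=-1, (1|13)=+1; sign (−1)^0·-1^1·+1^1 = -1.
(a,b)_19: α=0, u≡4; β=2, v≡3 (mod 19); (4|19)=+1, (3|19)=-1; sign (−1)^0·+1^2·-1^0 = +1.
(a,b)_5: α=5, u≡3; β=10, v≡2 (mod 5); (3|5)=-1, (2|5)=-1; sign (−1)^0·-1^10·-1^5 = -1.
(a,b)_3: α=-3, u≡1; β=-9, v≡1 (mod 3); (1|3)=+1, (1|3)=+1; sign (−1)^1·+1^-9·+1^-3 = -1.
(a,b)_11: α=1, u≡6; β=-3, v≡9 (mod 11); (6|11)=-1, (9|11)=+1; sign (−1)^1·-1^-3·+1^1 = +1.
(a,b)_∞: sgn(-4290)=−, sgn(858)=+, so +1.
Ram(-4290, 858) = {2, 3, 5, 13}; no ℚ_2-point on the conic.

[2, 3, 5, 13]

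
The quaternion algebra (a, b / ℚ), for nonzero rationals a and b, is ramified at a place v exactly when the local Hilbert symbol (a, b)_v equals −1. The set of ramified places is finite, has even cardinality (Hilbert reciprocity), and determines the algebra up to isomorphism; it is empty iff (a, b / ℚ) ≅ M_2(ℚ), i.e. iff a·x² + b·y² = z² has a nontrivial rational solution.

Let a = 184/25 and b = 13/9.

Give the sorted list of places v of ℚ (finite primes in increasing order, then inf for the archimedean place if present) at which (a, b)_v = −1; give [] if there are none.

Mod squares: a ≡ 46, b ≡ 13. Check v ∈ {∞, 2, 3, 5, 13, 23}.
v=3: a=3^0·(≡1), b=3^-2·(≡1) mod 3; (1|3)=+1, (1|3)=+1; (−1)^{0·-2·1}·(+1)^-2·(+1)^0 = +1.
v=∞: 46 > 0 and 13 > 0  ⇒  (a,b)_∞ = +1.
v=23: a=23^1·(≡4), b=23^0·(≡4) mod 23; (4|23)=+1, (4|23)=+1; (−1)^{1·0·11}·(+1)^0·(+1)^1 = +1.
v=2: v_2(a)=3, v_2(b)=0; units ≡ 7, 5 (mod 8); ε·ε+αω+βω = 1·0+3·1+0·0 ≡ 1  ⇒  (a,b)_2 = -1.
v=5: a=5^-2·(≡4), b=5^0·(≡2) mod 5; (4|5)=+1, (2|5)=-1; (−1)^{-2·0·2}·(+1)^0·(-1)^-2 = +1.
v=13: a=13^0·(≡11), b=13^1·(≡3) mod 13; (11|13)=-1, (3|13)=+1; (−1)^{0·1·6}·(-1)^1·(+1)^0 = -1.
(46, 13 / ℚ) ramifies at {2, 13}: a division algebra.

[2, 13]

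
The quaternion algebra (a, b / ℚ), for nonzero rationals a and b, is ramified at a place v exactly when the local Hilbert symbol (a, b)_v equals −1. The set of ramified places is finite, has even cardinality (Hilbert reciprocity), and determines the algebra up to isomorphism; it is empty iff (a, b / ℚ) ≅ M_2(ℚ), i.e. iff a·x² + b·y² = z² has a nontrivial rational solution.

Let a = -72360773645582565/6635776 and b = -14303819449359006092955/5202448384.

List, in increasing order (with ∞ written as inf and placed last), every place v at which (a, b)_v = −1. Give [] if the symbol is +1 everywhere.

[5, 19, 29, inf]

(a, b) ≡ (-393965, -40755) mod (ℚ^×)²; places V = {2, 3, 5, 7, 11, 13, 19, 23, 29, 37, ∞}.
(a,b)_2: α=-8, β=-12; u≡3, v≡5 (mod 8); ε(u)ε(v)=1·0, αω(v)=-8·1, βω(u)=-12·1; sum ≡ 0  ⇒  +1.
(a,b)_5: α=1, u≡2; β=1, v≡1 (mod 5); (2|5)=-1, (1|5)=+1; sign (−1)^0·-1^1·+1^1 = -1.
(a,b)_3: α=8, u≡1; β=7, v≡2 (mod 3); (1|3)=+1, (2|3)=-1; sign (−1)^0·+1^7·-1^8 = +1.
(a,b)_19: α=1, u≡15; β=1, v≡12 (mod 19); (15|19)=-1, (12|19)=-1; sign (−1)^1·-1^1·-1^1 = -1.
(a,b)_7: α=-2, u≡2; β=-4, v≡3 (mod 7); (2|7)=+1, (3|7)=-1; sign (−1)^0·+1^-4·-1^-2 = +1.
(a,b)_23: α=-2, u≡9; β=-2, v≡18 (mod 23); (9|23)=+1, (18|23)=+1; sign (−1)^0·+1^-2·+1^-2 = +1.
(a,b)_11: α=3, u≡3; β=5, v≡2 (mod 11); (3|11)=+1, (2|11)=-1; sign (−1)^1·+1^5·-1^3 = +1.
(a,b)_∞: sgn(-393965)=−, sgn(-40755)=−, so -1.
(a,b)_37: α=2, u≡4; β=2, v≡13 (mod 37); (4|37)=+1, (13|37)=-1; sign (−1)^0·+1^2·-1^2 = +1.
(a,b)_29: α=1, u≡24; β=2, v≡3 (mod 29); (24|29)=+1, (3|29)=-1; sign (−1)^0·+1^2·-1^1 = -1.
(a,b)_13: α=3, u≡6; β=5, v≡6 (mod 13); (6|13)=-1, (6|13)=-1; sign (−1)^0·-1^5·-1^3 = +1.
Ram(-393965, -40755) = {5, 19, 29, ∞}; no ℚ_5-point on the conic.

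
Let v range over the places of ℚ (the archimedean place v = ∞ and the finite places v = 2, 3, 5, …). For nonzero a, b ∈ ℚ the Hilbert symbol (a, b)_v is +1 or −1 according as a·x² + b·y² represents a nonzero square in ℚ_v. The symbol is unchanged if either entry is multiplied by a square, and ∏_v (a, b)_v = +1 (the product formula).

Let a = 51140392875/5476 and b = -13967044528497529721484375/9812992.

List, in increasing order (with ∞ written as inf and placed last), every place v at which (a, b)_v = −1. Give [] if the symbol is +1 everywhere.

(a, b) ≡ (1235, -1001) mod (ℚ^×)²; places V = {2, 3, 5, 7, 11, 13, 19, 37, ∞}.
(a,b)_3: α=4, u≡2; β=4, v≡1 (mod 3); (2|3)=-1, (1|3)=+1; sign (−1)^0·-1^4·+1^4 = +1.
(a,b)_2: α=-2, β=-10; u≡3, v≡7 (mod 8); ε(u)ε(v)=1·1, αω(v)=-2·0, βω(u)=-10·1; sum ≡ 1  ⇒  -1.
(a,b)_5: α=3, u≡3; β=8, v≡4 (mod 5); (3|5)=-1, (4|5)=+1; sign (−1)^0·-1^8·+1^3 = +1.
(a,b)_19: α=1, u≡15; β=2, v≡16 (mod 19); (15|19)=-1, (16|19)=+1; sign (−1)^0·-1^2·+1^1 = +1.
(a,b)_∞: sgn(1235)=+, sgn(-1001)=−, so +1.
(a,b)_7: α=0, u≡6; β=-1, v≡4 (mod 7); (6|7)=-1, (4|7)=+1; sign (−1)^0·-1^-1·+1^0 = -1.
(a,b)_37: α=-2, u≡13; β=-2, v≡31 (mod 37); (13|37)=-1, (31|37)=-1; sign (−1)^0·-1^-2·-1^-2 = +1.
(a,b)_13: α=3, u≡10; β=7, v≡10 (mod 13); (10|13)=+1, (10|13)=+1; sign (−1)^0·+1^7·+1^3 = +1.
(a,b)_11: α=2, u≡5; β=7, v≡2 (mod 11); (5|11)=+1, (2|11)=-1; sign (−1)^0·+1^7·-1^2 = +1.
(1235, -1001 / ℚ) ramifies at {2, 7}: a division algebra.

[2, 7]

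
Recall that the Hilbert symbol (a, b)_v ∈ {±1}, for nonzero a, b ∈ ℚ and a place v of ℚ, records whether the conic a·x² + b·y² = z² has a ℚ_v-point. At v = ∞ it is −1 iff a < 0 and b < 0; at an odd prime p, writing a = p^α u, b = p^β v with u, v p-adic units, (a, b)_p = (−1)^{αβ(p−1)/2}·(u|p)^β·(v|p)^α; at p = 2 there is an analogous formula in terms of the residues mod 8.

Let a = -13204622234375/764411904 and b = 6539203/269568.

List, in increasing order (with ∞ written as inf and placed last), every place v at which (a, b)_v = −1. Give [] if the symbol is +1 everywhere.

[11, 17]

(a, b) ≡ (-143, 2431) mod (ℚ^×)²; places V = {2, 3, 5, 11, 13, 17, ∞}.
(a,b)_5: α=6, u≡3; β=0, v≡1 (mod 5); (3|5)=-1, (1|5)=+1; sign (−1)^0·-1^0·+1^6 = +1.
(a,b)_3: α=-6, u≡1; β=-4, v≡1 (mod 3); (1|3)=+1, (1|3)=+1; sign (−1)^0·+1^-4·+1^-6 = +1.
(a,b)_2: α=-20, β=-8; u≡1, v≡7 (mod 8); ε(u)ε(v)=0·1, αω(v)=-20·0, βω(u)=-8·0; sum ≡ 0  ⇒  +1.
(a,b)_∞: sgn(-143)=−, sgn(2431)=+, so +1.
(a,b)_11: α=3, u≡4; β=3, v≡9 (mod 11); (4|11)=+1, (9|11)=+1; sign (−1)^1·+1^3·+1^3 = -1.
(a,b)_17: α=2, u≡14; β=3, v≡12 (mod 17); (14|17)=-1, (12|17)=-1; sign (−1)^0·-1^3·-1^2 = -1.
(a,b)_13: α=3, u≡6; β=-1, v≡8 (mod 13); (6|13)=-1, (8|13)=-1; sign (−1)^0·-1^-1·-1^3 = +1.
(-143, 2431 / ℚ) ramifies at {11, 17}: a division algebra.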